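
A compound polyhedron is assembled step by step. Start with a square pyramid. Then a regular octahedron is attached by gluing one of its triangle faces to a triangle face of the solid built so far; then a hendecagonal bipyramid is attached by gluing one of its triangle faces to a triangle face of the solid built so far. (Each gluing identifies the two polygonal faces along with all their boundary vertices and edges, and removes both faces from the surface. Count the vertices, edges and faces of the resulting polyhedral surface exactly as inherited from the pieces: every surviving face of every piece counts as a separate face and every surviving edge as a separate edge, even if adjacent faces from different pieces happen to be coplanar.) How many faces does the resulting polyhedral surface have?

A square pyramid: V=5, E=8, F=5.
Attach a regular octahedron (V=6, E=12, F=8) along a 3-gon: merge 3 vertices and 3 edges, delete both glued faces → V=8, E=17, F=11.
Attach a hendecagonal bipyramid (V=13, E=33, F=22) along a 3-gon: merge 3 vertices and 3 edges, delete both glued faces → V=18, E=47, F=31.
Check: V − E + F = 18 − 47 + 31 = 2.

31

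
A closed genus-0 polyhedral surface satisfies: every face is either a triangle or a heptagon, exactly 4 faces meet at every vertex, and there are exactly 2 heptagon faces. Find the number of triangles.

Let x be the number of triangles; then F = 2 + x.
Edge–face incidences: 2E = 7·2 + 3·x = 14 + 3x.
Every vertex has degree 4, so 4V = 2E.
Euler: V − E + F = 2 ⇒ (2E)/4 − E + (2 + x) = 2.
Multiply by 8: 2·(2E) − 4·(2E) + 8·(2 + x) = 16, i.e. 16 + 8x − 2·(14 + 3x) = 16.
Collecting terms: 2x − 12 = 16, so 2x = 28, so x = 14.
Then 2E = 14 + 3·14 = 56, so E = 28, V = 2E/4 = 14, F = 2 + 14 = 16.

14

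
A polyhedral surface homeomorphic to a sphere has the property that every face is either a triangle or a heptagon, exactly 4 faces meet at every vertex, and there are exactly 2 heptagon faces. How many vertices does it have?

Let x be the number of triangles; then F = 2 + x.
Edge–face incidences: 2E = 7·2 + 3·x = 14 + 3x.
Every vertex has degree 4, so 4V = 2E.
Euler: V − E + F = 2 ⇒ (2E)/4 − E + (2 + x) = 2.
Multiply by 8: 2·(2E) − 4·(2E) + 8·(2 + x) = 16, i.e. 16 + 8x − 2·(14 + 3x) = 16.
Collecting terms: 2x − 12 = 16, so 2x = 28, so x = 14.
Then 2E = 14 + 3·14 = 56, so E = 28, V = 2E/4 = 14, F = 2 + 14 = 16.

14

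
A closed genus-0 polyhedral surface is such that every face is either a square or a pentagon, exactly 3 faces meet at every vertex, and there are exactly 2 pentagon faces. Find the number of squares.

Let x be the number of squares; then F = 2 + x.
Edge–face incidences: 2E = 5·2 + 4·x = 10 + 4x.
Every vertex has degree 3, so 3V = 2E.
Euler: V − E + F = 2 ⇒ (2E)/3 − E + (2 + x) = 2.
Multiply by 6: 2·(2E) − 3·(2E) + 6·(2 + x) = 12, i.e. 12 + 6x − (10 + 4x) = 12.
Collecting terms: 2x + 2 = 12, so 2x = 10, so x = 5.
Then 2E = 10 + 4·5 = 30, so E = 15, V = 2E/3 = 10, F = 2 + 5 = 7.

5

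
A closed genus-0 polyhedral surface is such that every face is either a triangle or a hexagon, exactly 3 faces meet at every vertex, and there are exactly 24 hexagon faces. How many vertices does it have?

Let x be the number of triangles; then F = 24 + x.
Edge–face incidences: 2E = 6·24 + 3·x = 144 + 3x.
Every vertex has degree 3, so 3V = 2E.
Euler: V − E + F = 2 ⇒ (2E)/3 − E + (24 + x) = 2.
Multiply by 6: 2·(2E) − 3·(2E) + 6·(24 + x) = 12, i.e. 144 + 6x − (144 + 3x) = 12.
Collecting terms: 3x = 12, so x = 4.
Then 2E = 144 + 3·4 = 156, so E = 78, V = 2E/3 = 52, F = 24 + 4 = 28.

52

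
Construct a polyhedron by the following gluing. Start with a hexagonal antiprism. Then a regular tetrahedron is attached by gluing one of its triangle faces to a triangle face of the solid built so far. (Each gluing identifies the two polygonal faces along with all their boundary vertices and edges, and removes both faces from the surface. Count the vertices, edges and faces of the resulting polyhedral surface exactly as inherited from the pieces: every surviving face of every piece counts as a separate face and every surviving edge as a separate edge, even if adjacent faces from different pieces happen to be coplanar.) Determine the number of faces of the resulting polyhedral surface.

16

A hexagonal antiprism: V=12, E=24, F=14.
Attach a regular tetrahedron (V=4, E=6, F=4) along a 3-gon: merge 3 vertices and 3 edges, delete both glued faces → V=13, E=27, F=16.
Check: V − E + F = 13 − 27 + 16 = 2.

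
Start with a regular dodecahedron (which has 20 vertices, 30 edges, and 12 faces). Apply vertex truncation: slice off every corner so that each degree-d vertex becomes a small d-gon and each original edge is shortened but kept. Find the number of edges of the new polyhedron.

Truncation replaces each original edge-end by a new vertex, so V′ = 2E = 60.
Each original edge survives, and each old vertex of degree d contributes d new edges; summing degrees gives Σd = 2E, so E′ = E + 2E = 3E = 90.
Each original face survives and each original vertex becomes one new face: F′ = F + V = 32.

90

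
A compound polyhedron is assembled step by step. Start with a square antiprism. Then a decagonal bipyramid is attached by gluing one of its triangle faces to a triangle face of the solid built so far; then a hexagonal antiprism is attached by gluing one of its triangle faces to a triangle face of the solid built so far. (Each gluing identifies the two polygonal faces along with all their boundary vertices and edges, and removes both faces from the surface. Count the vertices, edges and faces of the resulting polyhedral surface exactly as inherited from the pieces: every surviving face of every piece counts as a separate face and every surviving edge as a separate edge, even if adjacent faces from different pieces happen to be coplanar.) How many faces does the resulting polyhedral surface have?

40

A square antiprism: V=8, E=16, F=10.
Attach a decagonal bipyramid (V=12, E=30, F=20) along a 3-gon: merge 3 vertices and 3 edges, delete both glued faces → V=17, E=43, F=28.
Attach a hexagonal antiprism (V=12, E=24, F=14) along a 3-gon: merge 3 vertices and 3 edges, delete both glued faces → V=26, E=64, F=40.
Check: V − E + F = 26 − 64 + 40 = 2.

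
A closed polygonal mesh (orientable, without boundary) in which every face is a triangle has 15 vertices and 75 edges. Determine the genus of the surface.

Every face is a triangle and each edge borders two faces, so 3F = 2·75, giving F = 50.
χ = V − E + F = 15 − 75 + 50 = -10.
For a closed orientable surface χ = 2 − 2g, so g = (2 − (-10))/2 = 6.

6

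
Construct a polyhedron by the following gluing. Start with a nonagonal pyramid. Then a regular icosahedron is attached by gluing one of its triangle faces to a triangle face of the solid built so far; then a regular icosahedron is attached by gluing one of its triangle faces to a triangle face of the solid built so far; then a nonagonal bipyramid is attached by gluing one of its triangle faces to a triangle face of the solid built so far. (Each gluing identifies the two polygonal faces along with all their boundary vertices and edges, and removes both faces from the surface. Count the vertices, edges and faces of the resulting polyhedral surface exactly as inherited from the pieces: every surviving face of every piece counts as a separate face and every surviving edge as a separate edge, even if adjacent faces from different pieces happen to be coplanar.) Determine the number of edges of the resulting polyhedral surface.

A nonagonal pyramid: V=10, E=18, F=10.
Attach a regular icosahedron (V=12, E=30, F=20) along a 3-gon: merge 3 vertices and 3 edges, delete both glued faces → V=19, E=45, F=28.
Attach a regular icosahedron (V=12, E=30, F=20) along a 3-gon: merge 3 vertices and 3 edges, delete both glued faces → V=28, E=72, F=46.
Attach a nonagonal bipyramid (V=11, E=27, F=18) along a 3-gon: merge 3 vertices and 3 edges, delete both glued faces → V=36, E=96, F=62.
Check: V − E + F = 36 − 96 + 62 = 2.

96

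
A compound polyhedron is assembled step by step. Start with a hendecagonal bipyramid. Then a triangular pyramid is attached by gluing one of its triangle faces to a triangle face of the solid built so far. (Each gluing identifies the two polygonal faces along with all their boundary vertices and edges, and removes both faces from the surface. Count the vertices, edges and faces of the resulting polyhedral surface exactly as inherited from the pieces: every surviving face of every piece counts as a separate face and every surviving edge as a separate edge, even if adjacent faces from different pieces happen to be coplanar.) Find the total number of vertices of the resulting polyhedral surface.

A hendecagonal bipyramid: V=13, E=33, F=22.
Attach a triangular pyramid (V=4, E=6, F=4) along a 3-gon: merge 3 vertices and 3 edges, delete both glued faces → V=14, E=36, F=24.
Check: V − E + F = 14 − 36 + 24 = 2.

14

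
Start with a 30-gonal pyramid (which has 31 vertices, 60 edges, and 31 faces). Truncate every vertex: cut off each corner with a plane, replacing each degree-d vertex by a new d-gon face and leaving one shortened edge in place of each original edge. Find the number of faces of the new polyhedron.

Truncation replaces each original edge-end by a new vertex, so V′ = 2E = 120.
Each original edge survives, and each old vertex of degree d contributes d new edges; summing degrees gives Σd = 2E, so E′ = E + 2E = 3E = 180.
Each original face survives and each original vertex becomes one new face: F′ = F + V = 62.

62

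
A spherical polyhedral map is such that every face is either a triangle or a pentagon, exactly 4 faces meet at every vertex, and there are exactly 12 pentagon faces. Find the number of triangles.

20

Let x be the number of triangles; then F = 12 + x.
Edge–face incidences: 2E = 5·12 + 3·x = 60 + 3x.
Every vertex has degree 4, so 4V = 2E.
Euler: V − E + F = 2 ⇒ (2E)/4 − E + (12 + x) = 2.
Multiply by 8: 2·(2E) − 4·(2E) + 8·(12 + x) = 16, i.e. 96 + 8x − 2·(60 + 3x) = 16.
Collecting terms: 2x − 24 = 16, so 2x = 40, so x = 20.
Then 2E = 60 + 3·20 = 120, so E = 60, V = 2E/4 = 30, F = 12 + 20 = 32.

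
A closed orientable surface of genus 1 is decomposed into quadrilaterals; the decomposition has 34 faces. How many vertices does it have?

34

χ = 2 − 2·1 = 0, and every face is a square so 4F = 2E.
E = 4·34/2 = 68. Then V = 0 + E − F = 0 + 68 − 34 = 34.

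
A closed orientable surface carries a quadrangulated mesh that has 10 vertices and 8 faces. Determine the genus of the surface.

0

Every face is a square, so 2E = 4·8 = 32, giving E = 16.
χ = V − E + F = 10 − 16 + 8 = 2.
For a closed orientable surface χ = 2 − 2g, so g = (2 − (2))/2 = 0.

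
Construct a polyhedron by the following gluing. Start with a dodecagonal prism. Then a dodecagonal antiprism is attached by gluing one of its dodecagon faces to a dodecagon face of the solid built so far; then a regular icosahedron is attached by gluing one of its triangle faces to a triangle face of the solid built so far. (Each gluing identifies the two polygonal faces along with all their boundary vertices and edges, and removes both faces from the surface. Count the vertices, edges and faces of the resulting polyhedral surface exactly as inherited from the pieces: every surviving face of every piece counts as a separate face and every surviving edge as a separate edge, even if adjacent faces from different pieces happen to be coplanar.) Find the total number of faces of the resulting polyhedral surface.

A dodecagonal prism: V=24, E=36, F=14.
Attach a dodecagonal antiprism (V=24, E=48, F=26) along a 12-gon: merge 12 vertices and 12 edges, delete both glued faces → V=36, E=72, F=38.
Attach a regular icosahedron (V=12, E=30, F=20) along a 3-gon: merge 3 vertices and 3 edges, delete both glued faces → V=45, E=99, F=56.
Check: V − E + F = 45 − 99 + 56 = 2.

56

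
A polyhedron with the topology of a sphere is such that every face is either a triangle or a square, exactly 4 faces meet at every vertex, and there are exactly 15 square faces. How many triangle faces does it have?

Let x be the number of triangles; then F = 15 + x.
Edge–face incidences: 2E = 4·15 + 3·x = 60 + 3x.
Every vertex has degree 4, so 4V = 2E.
Euler: V − E + F = 2 ⇒ (2E)/4 − E + (15 + x) = 2.
Multiply by 8: 2·(2E) − 4·(2E) + 8·(15 + x) = 16, i.e. 120 + 8x − 2·(60 + 3x) = 16.
Collecting terms: 2x = 16, so x = 8.
Then 2E = 60 + 3·8 = 84, so E = 42, V = 2E/4 = 21, F = 15 + 8 = 23.

8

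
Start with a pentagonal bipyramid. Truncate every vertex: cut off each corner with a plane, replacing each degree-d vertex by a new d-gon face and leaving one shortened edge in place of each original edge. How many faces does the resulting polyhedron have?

The base solid has V = 7, E = 15, F = 10.
Truncation replaces each original edge-end by a new vertex, so V′ = 2E = 30.
Each original edge survives, and each old vertex of degree d contributes d new edges; summing degrees gives Σd = 2E, so E′ = E + 2E = 3E = 45.
Each original face survives and each original vertex becomes one new face: F′ = F + V = 17.

17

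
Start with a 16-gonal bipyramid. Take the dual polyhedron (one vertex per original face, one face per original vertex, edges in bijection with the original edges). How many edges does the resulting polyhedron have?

48

The base solid has V = 18, E = 48, F = 32.
The dual swaps V and F and preserves E: V′ = F = 32, E′ = E = 48, F′ = V = 18.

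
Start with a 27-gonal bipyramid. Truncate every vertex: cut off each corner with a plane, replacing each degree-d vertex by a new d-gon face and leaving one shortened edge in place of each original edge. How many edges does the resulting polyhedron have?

243

The base solid has V = 29, E = 81, F = 54.
Truncation replaces each original edge-end by a new vertex, so V′ = 2E = 162.
Each original edge survives, and each old vertex of degree d contributes d new edges; summing degrees gives Σd = 2E, so E′ = E + 2E = 3E = 243.
Each original face survives and each original vertex becomes one new face: F′ = F + V = 83.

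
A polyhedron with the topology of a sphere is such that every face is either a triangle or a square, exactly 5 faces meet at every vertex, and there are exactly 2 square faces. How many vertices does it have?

Let x be the number of triangles; then F = 2 + x.
Edge–face incidences: 2E = 4·2 + 3·x = 8 + 3x.
Every vertex has degree 5, so 5V = 2E.
Euler: V − E + F = 2 ⇒ (2E)/5 − E + (2 + x) = 2.
Multiply by 10: 2·(2E) − 5·(2E) + 10·(2 + x) = 20, i.e. 20 + 10x − 3·(8 + 3x) = 20.
Collecting terms: x − 4 = 20, so x = 24.
Then 2E = 8 + 3·24 = 80, so E = 40, V = 2E/5 = 16, F = 2 + 24 = 26.

16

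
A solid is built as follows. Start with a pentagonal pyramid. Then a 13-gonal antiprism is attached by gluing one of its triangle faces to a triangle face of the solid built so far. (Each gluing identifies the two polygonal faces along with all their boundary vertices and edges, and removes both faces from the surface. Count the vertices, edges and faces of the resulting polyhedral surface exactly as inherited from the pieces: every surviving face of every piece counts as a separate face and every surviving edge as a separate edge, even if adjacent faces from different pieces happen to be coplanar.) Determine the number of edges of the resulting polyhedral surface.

A pentagonal pyramid: V=6, E=10, F=6.
Attach a 13-gonal antiprism (V=26, E=52, F=28) along a 3-gon: merge 3 vertices and 3 edges, delete both glued faces → V=29, E=59, F=32.
Check: V − E + F = 29 − 59 + 32 = 2.

59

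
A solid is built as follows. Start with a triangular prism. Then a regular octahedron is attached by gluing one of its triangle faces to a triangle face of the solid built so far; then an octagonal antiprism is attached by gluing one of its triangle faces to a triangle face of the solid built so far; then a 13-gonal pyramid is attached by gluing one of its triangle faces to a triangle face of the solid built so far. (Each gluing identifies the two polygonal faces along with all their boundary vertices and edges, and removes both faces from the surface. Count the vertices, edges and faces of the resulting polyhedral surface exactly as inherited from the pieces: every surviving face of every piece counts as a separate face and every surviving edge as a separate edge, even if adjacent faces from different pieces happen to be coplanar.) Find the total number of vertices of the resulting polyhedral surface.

A triangular prism: V=6, E=9, F=5.
Attach a regular octahedron (V=6, E=12, F=8) along a 3-gon: merge 3 vertices and 3 edges, delete both glued faces → V=9, E=18, F=11.
Attach an octagonal antiprism (V=16, E=32, F=18) along a 3-gon: merge 3 vertices and 3 edges, delete both glued faces → V=22, E=47, F=27.
Attach a 13-gonal pyramid (V=14, E=26, F=14) along a 3-gon: merge 3 vertices and 3 edges, delete both glued faces → V=33, E=70, F=39.
Check: V − E + F = 33 − 70 + 39 = 2.

33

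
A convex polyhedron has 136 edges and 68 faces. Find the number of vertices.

70

Here V − E + F = 2.
V = 2 + E − F = 2 + 136 − 68 = 70.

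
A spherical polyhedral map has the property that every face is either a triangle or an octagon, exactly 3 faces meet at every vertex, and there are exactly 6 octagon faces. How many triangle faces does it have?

8

Let x be the number of triangles; then F = 6 + x.
Edge–face incidences: 2E = 8·6 + 3·x = 48 + 3x.
Every vertex has degree 3, so 3V = 2E.
Euler: V − E + F = 2 ⇒ (2E)/3 − E + (6 + x) = 2.
Multiply by 6: 2·(2E) − 3·(2E) + 6·(6 + x) = 12, i.e. 36 + 6x − (48 + 3x) = 12.
Collecting terms: 3x − 12 = 12, so 3x = 24, so x = 8.
Then 2E = 48 + 3·8 = 72, so E = 36, V = 2E/3 = 24, F = 6 + 8 = 14.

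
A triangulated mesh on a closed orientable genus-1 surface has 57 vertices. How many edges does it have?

171

χ = 2 − 2·1 = 0, and every face is a triangle so 3F = 2E.
V − E + F = 0 with E = 3F/2 gives 57 − (3/2 − 1)·F = 0, so F = 114 and E = 171.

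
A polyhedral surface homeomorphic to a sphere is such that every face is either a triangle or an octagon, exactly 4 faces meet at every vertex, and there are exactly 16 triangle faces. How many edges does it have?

Let x be the number of octagons; then F = 16 + x.
Edge–face incidences: 2E = 3·16 + 8·x = 48 + 8x.
Every vertex has degree 4, so 4V = 2E.
Euler: V − E + F = 2 ⇒ (2E)/4 − E + (16 + x) = 2.
Multiply by 8: 2·(2E) − 4·(2E) + 8·(16 + x) = 16, i.e. 128 + 8x − 2·(48 + 8x) = 16.
Collecting terms: −8x + 32 = 16, so −8x = −16, so x = 2.
Then 2E = 48 + 8·2 = 64, so E = 32, V = 2E/4 = 16, F = 16 + 2 = 18.

32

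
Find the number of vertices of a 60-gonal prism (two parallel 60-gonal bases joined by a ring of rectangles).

120

A prism on an n-gon has two n-gon bases and n rectangular sides: V = 2·60 = 120, E = 3·60 = 180, F = 60 + 2 = 62.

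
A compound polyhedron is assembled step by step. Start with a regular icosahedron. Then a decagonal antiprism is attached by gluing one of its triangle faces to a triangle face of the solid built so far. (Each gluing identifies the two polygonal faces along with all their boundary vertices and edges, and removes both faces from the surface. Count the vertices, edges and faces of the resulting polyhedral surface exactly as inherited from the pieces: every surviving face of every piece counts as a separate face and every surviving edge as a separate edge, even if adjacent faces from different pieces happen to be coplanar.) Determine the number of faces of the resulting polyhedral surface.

A regular icosahedron: V=12, E=30, F=20.
Attach a decagonal antiprism (V=20, E=40, F=22) along a 3-gon: merge 3 vertices and 3 edges, delete both glued faces → V=29, E=67, F=40.
Check: V − E + F = 29 − 67 + 40 = 2.

40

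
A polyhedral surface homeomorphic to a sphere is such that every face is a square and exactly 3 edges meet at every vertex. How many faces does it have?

Each face has 4 edges and each edge borders two faces, so 2E = 4F.
Each vertex has degree 3, so 3V = 2E and hence V = 4F/3.
Euler: V − E + F = 2 ⇒ (4F/3) − (4F/2) + F = 2.
Multiply by 6: (8 − 12 + 6)F = 12, i.e. 2F = 12.
So F = 6, E = 4·6/2 = 12, V = 4·6/3 = 8.

6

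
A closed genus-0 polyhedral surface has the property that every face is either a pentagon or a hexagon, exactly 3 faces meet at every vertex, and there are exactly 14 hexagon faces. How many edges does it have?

Let x be the number of pentagons; then F = 14 + x.
Edge–face incidences: 2E = 6·14 + 5·x = 84 + 5x.
Every vertex has degree 3, so 3V = 2E.
Euler: V − E + F = 2 ⇒ (2E)/3 − E + (14 + x) = 2.
Multiply by 6: 2·(2E) − 3·(2E) + 6·(14 + x) = 12, i.e. 84 + 6x − (84 + 5x) = 12.
Collecting terms: x = 12.
Then 2E = 84 + 5·12 = 144, so E = 72, V = 2E/3 = 48, F = 14 + 12 = 26.

72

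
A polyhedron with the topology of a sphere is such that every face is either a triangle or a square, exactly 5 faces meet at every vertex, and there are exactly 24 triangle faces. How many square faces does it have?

Let x be the number of squares; then F = 24 + x.
Edge–face incidences: 2E = 3·24 + 4·x = 72 + 4x.
Every vertex has degree 5, so 5V = 2E.
Euler: V − E + F = 2 ⇒ (2E)/5 − E + (24 + x) = 2.
Multiply by 10: 2·(2E) − 5·(2E) + 10·(24 + x) = 20, i.e. 240 + 10x − 3·(72 + 4x) = 20.
Collecting terms: −2x + 24 = 20, so −2x = −4, so x = 2.
Then 2E = 72 + 4·2 = 80, so E = 40, V = 2E/5 = 16, F = 24 + 2 = 26.

2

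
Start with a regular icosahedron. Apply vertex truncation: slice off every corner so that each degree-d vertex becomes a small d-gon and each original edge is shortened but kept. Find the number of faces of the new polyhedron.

32

The base solid has V = 12, E = 30, F = 20.
Truncation replaces each original edge-end by a new vertex, so V′ = 2E = 60.
Each original edge survives, and each old vertex of degree d contributes d new edges; summing degrees gives Σd = 2E, so E′ = E + 2E = 3E = 90.
Each original face survives and each original vertex becomes one new face: F′ = F + V = 32.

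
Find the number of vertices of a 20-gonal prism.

A prism on an n-gon has two n-gon bases and n rectangular sides: V = 2·20 = 40, E = 3·20 = 60, F = 20 + 2 = 22.

40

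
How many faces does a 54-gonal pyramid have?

55

A pyramid on an n-gon base has one n-gon and n triangles: V = 54 + 1 = 55, E = 2·54 = 108, F = 54 + 1 = 55.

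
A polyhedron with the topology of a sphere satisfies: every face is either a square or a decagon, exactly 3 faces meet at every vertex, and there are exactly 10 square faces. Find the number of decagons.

Let x be the number of decagons; then F = 10 + x.
Edge–face incidences: 2E = 4·10 + 10·x = 40 + 10x.
Every vertex has degree 3, so 3V = 2E.
Euler: V − E + F = 2 ⇒ (2E)/3 − E + (10 + x) = 2.
Multiply by 6: 2·(2E) − 3·(2E) + 6·(10 + x) = 12, i.e. 60 + 6x − (40 + 10x) = 12.
Collecting terms: −4x + 20 = 12, so −4x = −8, so x = 2.
Then 2E = 40 + 10·2 = 60, so E = 30, V = 2E/3 = 20, F = 10 + 2 = 12.

2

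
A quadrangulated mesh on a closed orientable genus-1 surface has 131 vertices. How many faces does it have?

131

χ = 2 − 2·1 = 0, and every face is a square so 4F = 2E.
V − E + F = 0 with E = 4F/2 gives 131 − (4/2 − 1)·F = 0, so F = 131 and E = 262.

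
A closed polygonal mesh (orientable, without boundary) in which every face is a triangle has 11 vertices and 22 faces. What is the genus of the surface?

Every face is a triangle, so 2E = 3·22 = 66, giving E = 33.
χ = V − E + F = 11 − 33 + 22 = 0.
For a closed orientable surface χ = 2 − 2g, so g = (2 − (0))/2 = 1.

1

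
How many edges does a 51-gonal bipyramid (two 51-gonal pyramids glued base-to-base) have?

A bipyramid over an n-gon has 2n triangular faces and n + 2 vertices: V = 51 + 2 = 53, E = 3·51 = 153, F = 2·51 = 102.

153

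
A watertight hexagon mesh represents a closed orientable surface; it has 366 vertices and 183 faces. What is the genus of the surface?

1

Every face is a hexagon, so 2E = 6·183 = 1098, giving E = 549.
χ = V − E + F = 366 − 549 + 183 = 0.
For a closed orientable surface χ = 2 − 2g, so g = (2 − (0))/2 = 1.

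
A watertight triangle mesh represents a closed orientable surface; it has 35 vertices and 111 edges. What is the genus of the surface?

Every face is a triangle and each edge borders two faces, so 3F = 2·111, giving F = 74.
χ = V − E + F = 35 − 111 + 74 = -2.
For a closed orientable surface χ = 2 − 2g, so g = (2 − (-2))/2 = 2.

2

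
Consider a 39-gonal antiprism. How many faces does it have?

80

An antiprism on an n-gon has two n-gon caps and 2n triangles: V = 2·39 = 78, E = 4·39 = 156, F = 2·39 + 2 = 80.
Check: V − E + F = 78 − 156 + 80 = 2.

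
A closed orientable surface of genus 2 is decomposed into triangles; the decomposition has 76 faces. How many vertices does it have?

χ = 2 − 2·2 = -2, and every face is a triangle so 3F = 2E.
E = 3·76/2 = 114. Then V = -2 + E − F = -2 + 114 − 76 = 36.

36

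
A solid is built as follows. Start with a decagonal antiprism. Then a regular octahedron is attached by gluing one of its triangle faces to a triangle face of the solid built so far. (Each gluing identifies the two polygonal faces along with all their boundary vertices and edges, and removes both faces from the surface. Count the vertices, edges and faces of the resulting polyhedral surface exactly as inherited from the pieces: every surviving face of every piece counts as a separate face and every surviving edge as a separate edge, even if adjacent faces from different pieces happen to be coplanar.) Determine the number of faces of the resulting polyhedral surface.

A decagonal antiprism: V=20, E=40, F=22.
Attach a regular octahedron (V=6, E=12, F=8) along a 3-gon: merge 3 vertices and 3 edges, delete both glued faces → V=23, E=49, F=28.
Check: V − E + F = 23 − 49 + 28 = 2.

28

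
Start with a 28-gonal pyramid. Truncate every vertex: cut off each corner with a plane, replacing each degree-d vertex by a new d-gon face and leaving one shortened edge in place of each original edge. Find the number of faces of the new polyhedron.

58

The base solid has V = 29, E = 56, F = 29.
Truncation replaces each original edge-end by a new vertex, so V′ = 2E = 112.
Each original edge survives, and each old vertex of degree d contributes d new edges; summing degrees gives Σd = 2E, so E′ = E + 2E = 3E = 168.
Each original face survives and each original vertex becomes one new face: F′ = F + V = 58.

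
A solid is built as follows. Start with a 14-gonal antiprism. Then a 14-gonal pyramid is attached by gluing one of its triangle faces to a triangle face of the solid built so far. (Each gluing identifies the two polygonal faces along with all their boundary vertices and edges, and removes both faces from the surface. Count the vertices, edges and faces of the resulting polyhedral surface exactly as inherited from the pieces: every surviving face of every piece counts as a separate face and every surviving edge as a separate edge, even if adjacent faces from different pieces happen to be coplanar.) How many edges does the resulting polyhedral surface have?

A 14-gonal antiprism: V=28, E=56, F=30.
Attach a 14-gonal pyramid (V=15, E=28, F=15) along a 3-gon: merge 3 vertices and 3 edges, delete both glued faces → V=40, E=81, F=43.
Check: V − E + F = 40 − 81 + 43 = 2.

81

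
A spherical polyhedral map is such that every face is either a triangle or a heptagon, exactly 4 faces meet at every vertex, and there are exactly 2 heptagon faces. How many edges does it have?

Let x be the number of triangles; then F = 2 + x.
Edge–face incidences: 2E = 7·2 + 3·x = 14 + 3x.
Every vertex has degree 4, so 4V = 2E.
Euler: V − E + F = 2 ⇒ (2E)/4 − E + (2 + x) = 2.
Multiply by 8: 2·(2E) − 4·(2E) + 8·(2 + x) = 16, i.e. 16 + 8x − 2·(14 + 3x) = 16.
Collecting terms: 2x − 12 = 16, so 2x = 28, so x = 14.
Then 2E = 14 + 3·14 = 56, so E = 28, V = 2E/4 = 14, F = 2 + 14 = 16.

28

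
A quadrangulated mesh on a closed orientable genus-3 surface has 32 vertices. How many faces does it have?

36

χ = 2 − 2·3 = -4, and every face is a square so 4F = 2E.
V − E + F = -4 with E = 4F/2 gives 32 − (4/2 − 1)·F = -4, so F = 36 and E = 72.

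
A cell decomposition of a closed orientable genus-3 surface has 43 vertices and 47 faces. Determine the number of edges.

For a closed orientable surface of genus 3, χ = 2 − 2·3 = -4.
E = V + F − (-4) = 43 + 47 − (-4) = 94.

94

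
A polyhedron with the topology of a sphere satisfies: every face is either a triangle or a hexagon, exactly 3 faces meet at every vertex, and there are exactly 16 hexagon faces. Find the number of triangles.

Let x be the number of triangles; then F = 16 + x.
Edge–face incidences: 2E = 6·16 + 3·x = 96 + 3x.
Every vertex has degree 3, so 3V = 2E.
Euler: V − E + F = 2 ⇒ (2E)/3 − E + (16 + x) = 2.
Multiply by 6: 2·(2E) − 3·(2E) + 6·(16 + x) = 12, i.e. 96 + 6x − (96 + 3x) = 12.
Collecting terms: 3x = 12, so x = 4.
Then 2E = 96 + 3·4 = 108, so E = 54, V = 2E/3 = 36, F = 16 + 4 = 20.

4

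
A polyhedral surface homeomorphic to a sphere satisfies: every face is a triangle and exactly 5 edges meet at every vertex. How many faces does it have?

Each face has 3 edges and each edge borders two faces, so 2E = 3F.
Each vertex has degree 5, so 5V = 2E and hence V = 3F/5.
Euler: V − E + F = 2 ⇒ (3F/5) − (3F/2) + F = 2.
Multiply by 10: (6 − 15 + 10)F = 20, i.e. 1F = 20.
So F = 20, E = 3·20/2 = 30, V = 3·20/5 = 12.

20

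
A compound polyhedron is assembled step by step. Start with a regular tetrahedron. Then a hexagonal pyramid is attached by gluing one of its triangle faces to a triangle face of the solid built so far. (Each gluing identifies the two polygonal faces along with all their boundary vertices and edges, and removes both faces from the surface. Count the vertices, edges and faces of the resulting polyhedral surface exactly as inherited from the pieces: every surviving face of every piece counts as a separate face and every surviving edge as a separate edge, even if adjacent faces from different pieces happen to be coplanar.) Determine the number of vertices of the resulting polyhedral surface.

8

A regular tetrahedron: V=4, E=6, F=4.
Attach a hexagonal pyramid (V=7, E=12, F=7) along a 3-gon: merge 3 vertices and 3 edges, delete both glued faces → V=8, E=15, F=9.
Check: V − E + F = 8 − 15 + 9 = 2.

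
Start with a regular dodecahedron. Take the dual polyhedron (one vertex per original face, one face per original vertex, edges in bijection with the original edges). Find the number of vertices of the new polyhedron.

The base solid has V = 20, E = 30, F = 12.
The dual swaps V and F and preserves E: V′ = F = 12, E′ = E = 30, F′ = V = 20.

12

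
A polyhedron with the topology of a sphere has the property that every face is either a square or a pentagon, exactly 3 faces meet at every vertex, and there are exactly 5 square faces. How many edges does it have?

15

Let x be the number of pentagons; then F = 5 + x.
Edge–face incidences: 2E = 4·5 + 5·x = 20 + 5x.
Every vertex has degree 3, so 3V = 2E.
Euler: V − E + F = 2 ⇒ (2E)/3 − E + (5 + x) = 2.
Multiply by 6: 2·(2E) − 3·(2E) + 6·(5 + x) = 12, i.e. 30 + 6x − (20 + 5x) = 12.
Collecting terms: x + 10 = 12, so x = 2.
Then 2E = 20 + 5·2 = 30, so E = 15, V = 2E/3 = 10, F = 5 + 2 = 7.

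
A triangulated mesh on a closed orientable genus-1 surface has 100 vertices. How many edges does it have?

χ = 2 − 2·1 = 0, and every face is a triangle so 3F = 2E.
V − E + F = 0 with E = 3F/2 gives 100 − (3/2 − 1)·F = 0, so F = 200 and E = 300.

300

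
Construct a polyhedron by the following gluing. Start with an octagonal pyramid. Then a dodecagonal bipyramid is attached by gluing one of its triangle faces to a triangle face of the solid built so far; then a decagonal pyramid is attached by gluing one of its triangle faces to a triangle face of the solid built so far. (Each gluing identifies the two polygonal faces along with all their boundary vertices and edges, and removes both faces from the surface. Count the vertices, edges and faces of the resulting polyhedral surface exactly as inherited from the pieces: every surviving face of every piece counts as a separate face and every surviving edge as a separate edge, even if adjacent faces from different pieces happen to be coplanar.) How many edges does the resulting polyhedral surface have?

66

An octagonal pyramid: V=9, E=16, F=9.
Attach a dodecagonal bipyramid (V=14, E=36, F=24) along a 3-gon: merge 3 vertices and 3 edges, delete both glued faces → V=20, E=49, F=31.
Attach a decagonal pyramid (V=11, E=20, F=11) along a 3-gon: merge 3 vertices and 3 edges, delete both glued faces → V=28, E=66, F=40.
Check: V − E + F = 28 − 66 + 40 = 2.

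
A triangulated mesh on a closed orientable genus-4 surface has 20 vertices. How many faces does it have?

52

χ = 2 − 2·4 = -6, and every face is a triangle so 3F = 2E.
V − E + F = -6 with E = 3F/2 gives 20 − (3/2 − 1)·F = -6, so F = 52 and E = 78.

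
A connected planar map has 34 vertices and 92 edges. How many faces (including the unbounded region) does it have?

60

Euler's formula for a connected plane graph: V − E + F = 2, so F = 2 − 34 + 92 = 60.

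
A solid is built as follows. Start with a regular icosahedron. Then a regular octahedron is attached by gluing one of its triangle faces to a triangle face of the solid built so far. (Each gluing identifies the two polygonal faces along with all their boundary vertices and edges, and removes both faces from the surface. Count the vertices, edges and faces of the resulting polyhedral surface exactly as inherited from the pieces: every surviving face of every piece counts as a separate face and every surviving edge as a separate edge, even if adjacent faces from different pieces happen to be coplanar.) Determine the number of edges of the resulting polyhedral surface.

A regular icosahedron: V=12, E=30, F=20.
Attach a regular octahedron (V=6, E=12, F=8) along a 3-gon: merge 3 vertices and 3 edges, delete both glued faces → V=15, E=39, F=26.
Check: V − E + F = 15 − 39 + 26 = 2.

39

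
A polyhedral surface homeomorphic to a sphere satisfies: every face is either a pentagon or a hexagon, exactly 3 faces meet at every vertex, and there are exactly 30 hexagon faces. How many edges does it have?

120

Let x be the number of pentagons; then F = 30 + x.
Edge–face incidences: 2E = 6·30 + 5·x = 180 + 5x.
Every vertex has degree 3, so 3V = 2E.
Euler: V − E + F = 2 ⇒ (2E)/3 − E + (30 + x) = 2.
Multiply by 6: 2·(2E) − 3·(2E) + 6·(30 + x) = 12, i.e. 180 + 6x − (180 + 5x) = 12.
Collecting terms: x = 12.
Then 2E = 180 + 5·12 = 240, so E = 120, V = 2E/3 = 80, F = 30 + 12 = 42.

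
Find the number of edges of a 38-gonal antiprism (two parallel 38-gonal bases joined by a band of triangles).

An antiprism on an n-gon has two n-gon caps and 2n triangles: V = 2·38 = 76, E = 4·38 = 152, F = 2·38 + 2 = 78.

152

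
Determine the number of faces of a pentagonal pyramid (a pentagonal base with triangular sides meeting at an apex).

6

A pyramid on an n-gon base has one n-gon and n triangles: V = 5 + 1 = 6, E = 2·5 = 10, F = 5 + 1 = 6.
Check: V − E + F = 6 − 10 + 6 = 2.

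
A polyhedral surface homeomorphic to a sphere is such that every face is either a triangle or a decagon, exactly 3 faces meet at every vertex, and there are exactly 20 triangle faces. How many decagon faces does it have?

Let x be the number of decagons; then F = 20 + x.
Edge–face incidences: 2E = 3·20 + 10·x = 60 + 10x.
Every vertex has degree 3, so 3V = 2E.
Euler: V − E + F = 2 ⇒ (2E)/3 − E + (20 + x) = 2.
Multiply by 6: 2·(2E) − 3·(2E) + 6·(20 + x) = 12, i.e. 120 + 6x − (60 + 10x) = 12.
Collecting terms: −4x + 60 = 12, so −4x = −48, so x = 12.
Then 2E = 60 + 10·12 = 180, so E = 90, V = 2E/3 = 60, F = 20 + 12 = 32.

12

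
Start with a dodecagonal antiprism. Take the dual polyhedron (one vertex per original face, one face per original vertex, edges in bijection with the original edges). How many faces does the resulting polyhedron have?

24

The base solid has V = 24, E = 48, F = 26.
The dual swaps V and F and preserves E: V′ = F = 26, E′ = E = 48, F′ = V = 24.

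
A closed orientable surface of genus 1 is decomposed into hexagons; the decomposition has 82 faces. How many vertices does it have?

164

χ = 2 − 2·1 = 0, and every face is a hexagon so 6F = 2E.
E = 6·82/2 = 246. Then V = 0 + E − F = 0 + 246 − 82 = 164.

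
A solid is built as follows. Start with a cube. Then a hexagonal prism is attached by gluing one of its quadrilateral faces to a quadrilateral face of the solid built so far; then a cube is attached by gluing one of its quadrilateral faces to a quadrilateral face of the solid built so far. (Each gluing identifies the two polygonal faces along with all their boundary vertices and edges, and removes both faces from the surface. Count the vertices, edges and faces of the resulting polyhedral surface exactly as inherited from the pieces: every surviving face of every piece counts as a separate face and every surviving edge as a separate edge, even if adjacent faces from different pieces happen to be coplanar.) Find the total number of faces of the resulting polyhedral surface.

A cube: V=8, E=12, F=6.
Attach a hexagonal prism (V=12, E=18, F=8) along a 4-gon: merge 4 vertices and 4 edges, delete both glued faces → V=16, E=26, F=12.
Attach a cube (V=8, E=12, F=6) along a 4-gon: merge 4 vertices and 4 edges, delete both glued faces → V=20, E=34, F=16.
Check: V − E + F = 20 − 34 + 16 = 2.

16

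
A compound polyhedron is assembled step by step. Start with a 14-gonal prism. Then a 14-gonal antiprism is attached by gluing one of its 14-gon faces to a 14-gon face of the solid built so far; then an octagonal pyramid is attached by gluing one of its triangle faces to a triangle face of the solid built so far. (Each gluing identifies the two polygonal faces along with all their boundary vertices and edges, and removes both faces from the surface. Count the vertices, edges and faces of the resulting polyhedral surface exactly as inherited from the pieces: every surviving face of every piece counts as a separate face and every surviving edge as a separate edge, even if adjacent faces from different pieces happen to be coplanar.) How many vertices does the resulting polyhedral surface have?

48

A 14-gonal prism: V=28, E=42, F=16.
Attach a 14-gonal antiprism (V=28, E=56, F=30) along a 14-gon: merge 14 vertices and 14 edges, delete both glued faces → V=42, E=84, F=44.
Attach an octagonal pyramid (V=9, E=16, F=9) along a 3-gon: merge 3 vertices and 3 edges, delete both glued faces → V=48, E=97, F=51.
Check: V − E + F = 48 − 97 + 51 = 2.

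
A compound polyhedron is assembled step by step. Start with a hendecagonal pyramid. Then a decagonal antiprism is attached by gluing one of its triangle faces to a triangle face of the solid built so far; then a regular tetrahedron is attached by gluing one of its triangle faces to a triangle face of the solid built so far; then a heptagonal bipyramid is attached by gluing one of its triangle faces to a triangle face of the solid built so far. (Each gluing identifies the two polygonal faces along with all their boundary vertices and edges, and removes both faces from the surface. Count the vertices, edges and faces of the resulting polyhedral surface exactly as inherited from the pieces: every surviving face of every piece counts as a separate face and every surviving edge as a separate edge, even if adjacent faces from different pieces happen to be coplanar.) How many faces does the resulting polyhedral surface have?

A hendecagonal pyramid: V=12, E=22, F=12.
Attach a decagonal antiprism (V=20, E=40, F=22) along a 3-gon: merge 3 vertices and 3 edges, delete both glued faces → V=29, E=59, F=32.
Attach a regular tetrahedron (V=4, E=6, F=4) along a 3-gon: merge 3 vertices and 3 edges, delete both glued faces → V=30, E=62, F=34.
Attach a heptagonal bipyramid (V=9, E=21, F=14) along a 3-gon: merge 3 vertices and 3 edges, delete both glued faces → V=36, E=80, F=46.
Check: V − E + F = 36 − 80 + 46 = 2.

46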